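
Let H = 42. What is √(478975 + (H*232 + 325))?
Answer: 2*√122261 ≈ 699.32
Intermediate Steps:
√(478975 + (H*232 + 325)) = √(478975 + (42*232 + 325)) = √(478975 + (9744 + 325)) = √(478975 + 10069) = √489044 = 2*√122261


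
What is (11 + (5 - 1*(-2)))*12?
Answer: 216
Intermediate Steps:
(11 + (5 - 1*(-2)))*12 = (11 + (5 + 2))*12 = (11 + 7)*12 = 18*12 = 216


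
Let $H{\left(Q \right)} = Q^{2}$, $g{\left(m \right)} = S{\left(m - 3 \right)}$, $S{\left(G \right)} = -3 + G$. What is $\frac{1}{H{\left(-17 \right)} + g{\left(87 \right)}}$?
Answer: $\frac{1}{370} \approx 0.0027027$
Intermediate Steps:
$g{\left(m \right)} = -6 + m$ ($g{\left(m \right)} = -3 + \left(m - 3\right) = -3 + \left(-3 + m\right) = -6 + m$)
$\frac{1}{H{\left(-17 \right)} + g{\left(87 \right)}} = \frac{1}{\left(-17\right)^{2} + \left(-6 + 87\right)} = \frac{1}{289 + 81} = \frac{1}{370}$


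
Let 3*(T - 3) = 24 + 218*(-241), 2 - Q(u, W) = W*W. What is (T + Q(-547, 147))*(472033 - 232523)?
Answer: -28100750260/3 ≈ -9.3669e+9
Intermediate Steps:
Q(u, W) = 2 - W² (Q(u, W) = 2 - W*W = 2 - W²)
T = -52505/3 (T = 3 + (24 + 218*(-241))/3 = 3 + (24 - 52538)/3 = 3 + (⅓)*(-52514) = 3 - 52514/3 = -52505/3 ≈ -17502.)
(T + Q(-547, 147))*(472033 - 232523) = (-52505/3 + (2 - 1*147²))*(472033 - 232523) = (-52505/3 + (2 - 1*21609))*239510 = (-52505/3 + (2 - 21609))*239510 = (-52505/3 - 21607)*239510 = -117326/3*239510 = -28100750260/3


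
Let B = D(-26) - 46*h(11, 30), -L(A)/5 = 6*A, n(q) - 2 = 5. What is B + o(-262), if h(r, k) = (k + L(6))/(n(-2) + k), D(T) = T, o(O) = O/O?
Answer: 5975/37 ≈ 161.49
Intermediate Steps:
o(O) = 1
n(q) = 7 (n(q) = 2 + 5 = 7)
L(A) = -30*A
h(r, k) = (-180 + k)/(7 + k) (h(r, k) = (k - 30*6)/(7 + k) = (k - 180)/(7 + k) = (-180 + k)/(7 + k))
B = 5938/37 (B = -26 - 46*(-180 + 30)/(7 + 30) = -26 - 46*(-150)/37 = -26 - 46*(-150/37) = -26 + 6900/37 = 5938/37 ≈ 160.49)
B + o(-262) = 5938/37 + 1 = 5975/37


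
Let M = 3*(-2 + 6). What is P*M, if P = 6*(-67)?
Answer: -4824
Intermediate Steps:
M = 12 (M = 3*4 = 12)
P = -402
P*M = -402*12 = -4824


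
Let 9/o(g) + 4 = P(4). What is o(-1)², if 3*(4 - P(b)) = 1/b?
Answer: 11664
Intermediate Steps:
P(b) = 4 - 1/(3*b)
o(g) = -108 (o(g) = 9/(-4 + (4 - ⅓/4)) = 9/(-4 + (4 - ⅓*¼)) = 9/(-4 + (4 - 1/12)) = 9/(-4 + 47/12) = 9/(-1/12) = 9*(-12) = -108)
o(-1)² = (-108)² = 11664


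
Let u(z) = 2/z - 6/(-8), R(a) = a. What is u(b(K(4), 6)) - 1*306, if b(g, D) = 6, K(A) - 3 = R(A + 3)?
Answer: -3659/12 ≈ -304.92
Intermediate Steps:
K(A) = 6 + A (K(A) = 3 + (A + 3) = 3 + (3 + A) = 6 + A)
u(z) = ¾ + 2/z (u(z) = 2/z - 6*(-⅛) = 2/z + ¾ = ¾ + 2/z)
u(b(K(4), 6)) - 1*306 = (¾ + 2/6) - 1*306 = (¾ + 2*(⅙)) - 306 = (¾ + ⅓) - 306 = 13/12 - 306 = -3659/12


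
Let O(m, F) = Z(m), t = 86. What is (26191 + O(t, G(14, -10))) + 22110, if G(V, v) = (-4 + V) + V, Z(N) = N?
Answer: 48387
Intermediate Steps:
G(V, v) = -4 + 2*V
O(m, F) = m
(26191 + O(t, G(14, -10))) + 22110 = (26191 + 86) + 22110 = 26277 + 22110 = 48387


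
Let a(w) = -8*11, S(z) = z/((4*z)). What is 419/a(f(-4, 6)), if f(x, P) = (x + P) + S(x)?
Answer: -419/88 ≈ -4.7614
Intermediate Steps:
S(z) = ¼ (S(z) = z*(1/(4*z)) = ¼)
f(x, P) = ¼ + P + x (f(x, P) = (x + P) + ¼ = (P + x) + ¼ = ¼ + P + x)
a(w) = -88
419/a(f(-4, 6)) = 419/(-88) = 419*(-1/88) = -419/88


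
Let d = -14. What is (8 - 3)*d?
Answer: -70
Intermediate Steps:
(8 - 3)*d = (8 - 3)*(-14) = 5*(-14) = -70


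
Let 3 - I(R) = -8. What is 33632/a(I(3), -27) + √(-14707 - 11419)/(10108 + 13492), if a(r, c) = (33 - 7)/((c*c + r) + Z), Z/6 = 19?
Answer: 14360864/13 + I*√26126/23600 ≈ 1.1047e+6 + 0.006849*I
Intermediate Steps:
Z = 114 (Z = 6*19 = 114)
I(R) = 11 (I(R) = 3 - 1*(-8) = 3 + 8 = 11)
a(r, c) = 26/(114 + r + c²) (a(r, c) = (33 - 7)/((c*c + r) + 114) = 26/((c² + r) + 114) = 26/((r + c²) + 114) = 26/(114 + r + c²))
33632/a(I(3), -27) + √(-14707 - 11419)/(10108 + 13492) = 33632/((26/(114 + 11 + (-27)²))) + √(-14707 - 11419)/(10108 + 13492) = 33632/((26/(114 + 11 + 729))) + √(-26126)/23600 = 33632/((26/854)) + (I*√26126)*(1/23600) = 33632/((26*(1/854))) + I*√26126/23600 = 33632/(13/427) + I*√26126/23600 = 33632*(427/13) + I*√26126/23600 = 14360864/13 + I*√26126/23600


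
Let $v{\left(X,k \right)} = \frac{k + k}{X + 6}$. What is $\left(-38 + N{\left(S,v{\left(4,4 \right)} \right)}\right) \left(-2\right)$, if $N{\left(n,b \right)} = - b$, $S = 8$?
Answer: $\frac{388}{5} \approx 77.6$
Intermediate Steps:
$v{\left(X,k \right)} = \frac{2 k}{6 + X}$
$\left(-38 + N{\left(S,v{\left(4,4 \right)} \right)}\right) \left(-2\right) = \left(-38 - 2 \cdot 4 \frac{1}{6 + 4}\right) \left(-2\right) = \left(-38 - 2 \cdot 4 \cdot \frac{1}{10}\right) \left(-2\right) = \left(-38 - \frac{4}{5}\right) \left(-2\right) = \left(- \frac{194}{5}\right) \left(-2\right) = \frac{388}{5}$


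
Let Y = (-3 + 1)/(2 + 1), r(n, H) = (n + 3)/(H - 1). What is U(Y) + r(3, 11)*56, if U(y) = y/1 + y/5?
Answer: 164/5 ≈ 32.800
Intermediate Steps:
r(n, H) = (3 + n)/(-1 + H)
Y = -⅔ (Y = -2/3 = -2*⅓ = -⅔ ≈ -0.66667)
U(y) = 6*y/5 (U(y) = y*1 + y*(⅕) = y + y/5 = 6*y/5)
U(Y) + r(3, 11)*56 = (6/5)*(-⅔) + ((3 + 3)/(-1 + 11))*56 = -⅘ + (6/10)*56 = -⅘ + ((⅒)*6)*56 = -⅘ + (⅗)*56 = -⅘ + 168/5 = 164/5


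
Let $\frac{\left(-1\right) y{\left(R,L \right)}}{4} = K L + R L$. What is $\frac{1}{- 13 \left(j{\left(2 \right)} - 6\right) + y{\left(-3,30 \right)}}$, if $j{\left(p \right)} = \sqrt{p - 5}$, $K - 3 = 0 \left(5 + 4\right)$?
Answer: $\frac{2}{169} + \frac{i \sqrt{3}}{507} \approx 0.011834 + 0.0034163 i$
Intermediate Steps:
$K = 3$ ($K = 3 + 0 \left(5 + 4\right) = 3 + 0 \cdot 9 = 3 + 0 = 3$)
$j{\left(p \right)} = \sqrt{-5 + p}$
$y{\left(R,L \right)} = - 12 L - 4 L R$ ($y{\left(R,L \right)} = - 4 \left(3 L + R L\right) = - 4 \left(3 L + L R\right) = - 12 L - 4 L R$)
$\frac{1}{- 13 \left(j{\left(2 \right)} - 6\right) + y{\left(-3,30 \right)}} = \frac{1}{- 13 \left(\sqrt{-5 + 2} - 6\right) - 120 \left(3 - 3\right)} = \frac{1}{- 13 \left(\sqrt{-3} - 6\right) - 120 \cdot 0} = \frac{1}{- 13 \left(i \sqrt{3} - 6\right) + 0} = \frac{1}{- 13 \left(-6 + i \sqrt{3}\right) + 0} = \frac{1}{\left(78 - 13 i \sqrt{3}\right) + 0} = \frac{1}{78 - 13 i \sqrt{3}}$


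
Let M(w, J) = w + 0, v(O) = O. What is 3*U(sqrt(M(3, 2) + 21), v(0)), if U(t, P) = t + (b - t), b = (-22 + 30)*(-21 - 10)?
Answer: -744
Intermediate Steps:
b = -248 (b = 8*(-31) = -248)
M(w, J) = w
U(t, P) = -248 (U(t, P) = t + (-248 - t) = -248)
3*U(sqrt(M(3, 2) + 21), v(0)) = 3*(-248) = -744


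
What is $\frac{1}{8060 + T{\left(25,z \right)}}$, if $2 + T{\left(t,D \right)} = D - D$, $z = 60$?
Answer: $\frac{1}{8058} \approx 0.0001241$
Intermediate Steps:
$T{\left(t,D \right)} = -2$ ($T{\left(t,D \right)} = -2 + \left(D - D\right) = -2 + 0 = -2$)
$\frac{1}{8060 + T{\left(25,z \right)}} = \frac{1}{8060 - 2} = \frac{1}{8058}$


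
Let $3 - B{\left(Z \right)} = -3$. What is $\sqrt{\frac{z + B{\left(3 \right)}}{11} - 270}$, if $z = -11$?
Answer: $\frac{5 i \sqrt{1309}}{11} \approx 16.445 i$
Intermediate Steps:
$B{\left(Z \right)} = 6$ ($B{\left(Z \right)} = 3 - -3 = 3 + 3 = 6$)
$\sqrt{\frac{z + B{\left(3 \right)}}{11} - 270} = \sqrt{\frac{-11 + 6}{11} - 270} = \sqrt{\frac{1}{11} \left(-5\right) - 270} = \sqrt{- \frac{5}{11} - 270} = \sqrt{- \frac{2975}{11}} = \frac{5 i \sqrt{1309}}{11}$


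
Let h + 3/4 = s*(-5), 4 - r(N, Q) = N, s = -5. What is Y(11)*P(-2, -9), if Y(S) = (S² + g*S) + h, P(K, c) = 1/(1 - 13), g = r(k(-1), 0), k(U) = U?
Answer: -267/16 ≈ -16.688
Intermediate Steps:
r(N, Q) = 4 - N
g = 5 (g = 4 - 1*(-1) = 4 + 1 = 5)
P(K, c) = -1/12 (P(K, c) = 1/(-12) = -1/12)
h = 97/4 (h = -¾ - 5*(-5) = -¾ + 25 = 97/4 ≈ 24.250)
Y(S) = 97/4 + S² + 5*S (Y(S) = (S² + 5*S) + 97/4 = 97/4 + S² + 5*S)
Y(11)*P(-2, -9) = (97/4 + 11² + 5*11)*(-1/12) = (97/4 + 121 + 55)*(-1/12) = (801/4)*(-1/12) = -267/16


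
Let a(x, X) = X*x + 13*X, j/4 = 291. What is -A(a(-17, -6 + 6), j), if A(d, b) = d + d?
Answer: 0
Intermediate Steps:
j = 1164 (j = 4*291 = 1164)
a(x, X) = 13*X + X*x
A(d, b) = 2*d
-A(a(-17, -6 + 6), j) = -2*(-6 + 6)*(13 - 17) = -2*0*(-4) = -2*0 = -1*0 = 0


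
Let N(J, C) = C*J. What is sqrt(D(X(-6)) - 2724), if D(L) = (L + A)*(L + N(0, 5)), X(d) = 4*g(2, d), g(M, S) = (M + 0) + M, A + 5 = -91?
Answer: 2*I*sqrt(1001) ≈ 63.277*I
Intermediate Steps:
A = -96 (A = -5 - 91 = -96)
g(M, S) = 2*M (g(M, S) = M + M = 2*M)
X(d) = 16 (X(d) = 4*(2*2) = 4*4 = 16)
D(L) = L*(-96 + L) (D(L) = (L - 96)*(L + 5*0) = (-96 + L)*(L + 0) = (-96 + L)*L = L*(-96 + L))
sqrt(D(X(-6)) - 2724) = sqrt(16*(-96 + 16) - 2724) = sqrt(16*(-80) - 2724) = sqrt(-1280 - 2724) = sqrt(-4004) = 2*I*sqrt(1001)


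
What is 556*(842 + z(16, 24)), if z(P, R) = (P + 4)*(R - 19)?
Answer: 523752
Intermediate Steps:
z(P, R) = (-19 + R)*(4 + P) (z(P, R) = (4 + P)*(-19 + R) = (-19 + R)*(4 + P))
556*(842 + z(16, 24)) = 556*(842 + (-76 - 19*16 + 4*24 + 16*24)) = 556*(842 + (-76 - 304 + 96 + 384)) = 556*(842 + 100) = 556*942 = 523752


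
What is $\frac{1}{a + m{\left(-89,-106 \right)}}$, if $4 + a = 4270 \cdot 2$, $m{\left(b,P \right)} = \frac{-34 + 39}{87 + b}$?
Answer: $\frac{2}{17067} \approx 0.00011719$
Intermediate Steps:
$m{\left(b,P \right)} = \frac{5}{87 + b}$
$a = 8536$ ($a = -4 + 4270 \cdot 2 = -4 + 8540 = 8536$)
$\frac{1}{a + m{\left(-89,-106 \right)}} = \frac{1}{8536 + \frac{5}{87 - 89}} = \frac{1}{8536 + \frac{5}{-2}} = \frac{1}{8536 + 5 \left(- \frac{1}{2}\right)} = \frac{1}{8536 - \frac{5}{2}} = \frac{1}{\frac{17067}{2}} = \frac{2}{17067}$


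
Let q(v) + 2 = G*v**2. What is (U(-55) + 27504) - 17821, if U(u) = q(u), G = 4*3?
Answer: 45981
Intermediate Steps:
G = 12
q(v) = -2 + 12*v**2
U(u) = -2 + 12*u**2
(U(-55) + 27504) - 17821 = ((-2 + 12*(-55)**2) + 27504) - 17821 = ((-2 + 12*3025) + 27504) - 17821 = ((-2 + 36300) + 27504) - 17821 = (36298 + 27504) - 17821 = 63802 - 17821 = 45981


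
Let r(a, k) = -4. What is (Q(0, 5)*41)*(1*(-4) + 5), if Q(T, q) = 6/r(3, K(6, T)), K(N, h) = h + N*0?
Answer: -123/2 ≈ -61.500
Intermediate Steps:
K(N, h) = h (K(N, h) = h + 0 = h)
Q(T, q) = -3/2 (Q(T, q) = 6/(-4) = 6*(-¼) = -3/2)
(Q(0, 5)*41)*(1*(-4) + 5) = (-3/2*41)*(1*(-4) + 5) = -123*(-4 + 5)/2 = -123/2*1 = -123/2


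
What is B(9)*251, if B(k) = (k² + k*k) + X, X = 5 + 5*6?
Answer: 49447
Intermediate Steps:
X = 35 (X = 5 + 30 = 35)
B(k) = 35 + 2*k² (B(k) = (k² + k*k) + 35 = (k² + k²) + 35 = 2*k² + 35 = 35 + 2*k²)
B(9)*251 = (35 + 2*9²)*251 = (35 + 2*81)*251 = (35 + 162)*251 = 197*251 = 49447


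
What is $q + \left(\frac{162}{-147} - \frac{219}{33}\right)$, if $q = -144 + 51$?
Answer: $- \frac{54298}{539} \approx -100.74$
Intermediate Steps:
$q = -93$
$q + \left(\frac{162}{-147} - \frac{219}{33}\right) = -93 + \left(\frac{162}{-147} - \frac{219}{33}\right) = -93 + \left(162 \left(- \frac{1}{147}\right) - \frac{73}{11}\right) = -93 - \frac{4171}{539} = - \frac{54298}{539}$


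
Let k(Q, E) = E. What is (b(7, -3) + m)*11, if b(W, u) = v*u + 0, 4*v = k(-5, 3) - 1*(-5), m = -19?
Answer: -275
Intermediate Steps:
v = 2 (v = (3 - 1*(-5))/4 = (3 + 5)/4 = (1/4)*8 = 2)
b(W, u) = 2*u (b(W, u) = 2*u + 0 = 2*u)
(b(7, -3) + m)*11 = (2*(-3) - 19)*11 = (-6 - 19)*11 = -25*11 = -275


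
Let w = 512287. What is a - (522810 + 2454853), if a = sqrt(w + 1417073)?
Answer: -2977663 + 4*sqrt(120585) ≈ -2.9763e+6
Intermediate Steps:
a = 4*sqrt(120585) (a = sqrt(512287 + 1417073) = sqrt(1929360) = 4*sqrt(120585) ≈ 1389.0)
a - (522810 + 2454853) = 4*sqrt(120585) - (522810 + 2454853) = 4*sqrt(120585) - 1*2977663 = 4*sqrt(120585) - 2977663 = -2977663 + 4*sqrt(120585)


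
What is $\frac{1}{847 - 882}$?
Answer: $- \frac{1}{35} \approx -0.028571$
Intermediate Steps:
$\frac{1}{847 - 882} = \frac{1}{-35} = - \frac{1}{35}$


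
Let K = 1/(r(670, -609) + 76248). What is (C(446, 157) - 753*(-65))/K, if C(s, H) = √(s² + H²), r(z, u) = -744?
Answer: 3695543280 + 75504*√223565 ≈ 3.7312e+9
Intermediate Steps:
K = 1/75504 (K = 1/(-744 + 76248) = 1/75504 ≈ 1.3244e-5)
C(s, H) = √(H² + s²)
(C(446, 157) - 753*(-65))/K = (√(157² + 446²) - 753*(-65))/(1/75504) = (√(24649 + 198916) + 48945)*75504 = (√223565 + 48945)*75504 = (48945 + √223565)*75504 = 3695543280 + 75504*√223565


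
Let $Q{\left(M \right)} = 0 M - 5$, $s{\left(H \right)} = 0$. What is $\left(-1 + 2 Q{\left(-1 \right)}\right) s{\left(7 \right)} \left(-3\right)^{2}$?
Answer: $0$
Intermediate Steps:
$Q{\left(M \right)} = -5$ ($Q{\left(M \right)} = 0 - 5 = -5$)
$\left(-1 + 2 Q{\left(-1 \right)}\right) s{\left(7 \right)} \left(-3\right)^{2} = \left(-1 + 2 \left(-5\right)\right) 0 \left(-3\right)^{2} = \left(-1 - 10\right) 0 \cdot 9 = \left(-11\right) 0 \cdot 9 = 0 \cdot 9 = 0$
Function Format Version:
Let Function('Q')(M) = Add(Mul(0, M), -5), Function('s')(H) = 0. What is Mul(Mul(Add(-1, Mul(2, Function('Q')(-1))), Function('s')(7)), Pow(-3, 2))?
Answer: 0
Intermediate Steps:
Function('Q')(M) = -5 (Function('Q')(M) = Add(0, -5) = -5)
Mul(Mul(Add(-1, Mul(2, Function('Q')(-1))), Function('s')(7)), Pow(-3, 2)) = Mul(Mul(Add(-1, Mul(2, -5)), 0), Pow(-3, 2)) = Mul(Mul(Add(-1, -10), 0), 9) = Mul(Mul(-11, 0), 9) = Mul(0, 9) = 0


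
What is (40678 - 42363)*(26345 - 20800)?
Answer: -9343325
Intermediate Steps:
(40678 - 42363)*(26345 - 20800) = -1685*5545 = -9343325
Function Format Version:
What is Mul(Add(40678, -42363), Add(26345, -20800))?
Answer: -9343325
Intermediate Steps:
Mul(Add(40678, -42363), Add(26345, -20800)) = Mul(-1685, 5545) = -9343325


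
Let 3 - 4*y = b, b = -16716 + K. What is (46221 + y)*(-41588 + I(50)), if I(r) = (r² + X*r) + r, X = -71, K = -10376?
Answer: -2256940413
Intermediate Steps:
b = -27092 (b = -16716 - 10376 = -27092)
I(r) = r² - 70*r (I(r) = (r² - 71*r) + r = r² - 70*r)
y = 27095/4 (y = ¾ - ¼*(-27092) = ¾ + 6773 = 27095/4 ≈ 6773.8)
(46221 + y)*(-41588 + I(50)) = (46221 + 27095/4)*(-41588 + 50*(-70 + 50)) = 211979*(-41588 + 50*(-20))/4 = 211979*(-41588 - 1000)/4 = (211979/4)*(-42588) = -2256940413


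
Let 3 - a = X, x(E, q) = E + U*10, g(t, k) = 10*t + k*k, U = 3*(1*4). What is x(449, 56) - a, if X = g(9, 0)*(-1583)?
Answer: -141904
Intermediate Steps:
U = 12 (U = 3*4 = 12)
g(t, k) = k² + 10*t (g(t, k) = 10*t + k² = k² + 10*t)
x(E, q) = 120 + E (x(E, q) = E + 12*10 = E + 120 = 120 + E)
X = -142470 (X = (0² + 10*9)*(-1583) = (0 + 90)*(-1583) = 90*(-1583) = -142470)
a = 142473 (a = 3 - 1*(-142470) = 3 + 142470 = 142473)
x(449, 56) - a = (120 + 449) - 1*142473 = 569 - 142473 = -141904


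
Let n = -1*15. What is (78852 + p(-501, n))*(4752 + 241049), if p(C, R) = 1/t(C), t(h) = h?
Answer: 9710331880651/501 ≈ 1.9382e+10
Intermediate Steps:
n = -15
p(C, R) = 1/C
(78852 + p(-501, n))*(4752 + 241049) = (78852 + 1/(-501))*(4752 + 241049) = (78852 - 1/501)*245801 = (39504851/501)*245801 = 9710331880651/501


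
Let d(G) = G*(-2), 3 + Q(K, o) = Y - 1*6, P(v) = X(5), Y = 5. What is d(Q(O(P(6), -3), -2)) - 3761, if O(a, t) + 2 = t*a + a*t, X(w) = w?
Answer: -3753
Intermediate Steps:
P(v) = 5
O(a, t) = -2 + 2*a*t (O(a, t) = -2 + (t*a + a*t) = -2 + (a*t + a*t) = -2 + 2*a*t)
Q(K, o) = -4 (Q(K, o) = -3 + (5 - 1*6) = -3 + (5 - 6) = -3 - 1 = -4)
d(G) = -2*G
d(Q(O(P(6), -3), -2)) - 3761 = -2*(-4) - 3761 = 8 - 3761 = -3753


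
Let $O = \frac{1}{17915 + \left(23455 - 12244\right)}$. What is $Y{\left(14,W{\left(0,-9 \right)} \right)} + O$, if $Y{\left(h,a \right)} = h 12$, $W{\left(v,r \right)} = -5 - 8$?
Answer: $\frac{4893169}{29126} \approx 168.0$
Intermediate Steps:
$W{\left(v,r \right)} = -13$ ($W{\left(v,r \right)} = -5 - 8 = -13$)
$O = \frac{1}{29126}$ ($O = \frac{1}{17915 + \left(23455 - 12244\right)} = \frac{1}{17915 + 11211} = \frac{1}{29126} \approx 3.4334 \cdot 10^{-5}$)
$Y{\left(h,a \right)} = 12 h$
$Y{\left(14,W{\left(0,-9 \right)} \right)} + O = 12 \cdot 14 + \frac{1}{29126} = 168 + \frac{1}{29126} = \frac{4893169}{29126}$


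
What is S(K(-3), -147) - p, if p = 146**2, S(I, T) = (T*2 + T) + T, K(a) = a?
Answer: -21904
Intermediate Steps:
S(I, T) = 4*T (S(I, T) = (2*T + T) + T = 3*T + T = 4*T)
p = 21316
S(K(-3), -147) - p = 4*(-147) - 1*21316 = -588 - 21316 = -21904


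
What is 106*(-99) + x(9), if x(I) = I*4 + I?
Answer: -10449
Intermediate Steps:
x(I) = 5*I (x(I) = 4*I + I = 5*I)
106*(-99) + x(9) = 106*(-99) + 5*9 = -10494 + 45 = -10449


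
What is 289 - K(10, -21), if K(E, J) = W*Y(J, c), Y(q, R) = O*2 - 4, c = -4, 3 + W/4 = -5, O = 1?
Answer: 225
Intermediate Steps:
W = -32 (W = -12 + 4*(-5) = -12 - 20 = -32)
Y(q, R) = -2 (Y(q, R) = 1*2 - 4 = 2 - 4 = -2)
K(E, J) = 64 (K(E, J) = -32*(-2) = 64)
289 - K(10, -21) = 289 - 1*64 = 289 - 64 = 225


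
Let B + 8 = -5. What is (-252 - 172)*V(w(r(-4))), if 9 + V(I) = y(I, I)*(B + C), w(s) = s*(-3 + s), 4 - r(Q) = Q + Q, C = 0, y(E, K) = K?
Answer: 599112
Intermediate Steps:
B = -13 (B = -8 - 5 = -13)
r(Q) = 4 - 2*Q (r(Q) = 4 - (Q + Q) = 4 - 2*Q)
V(I) = -9 - 13*I (V(I) = -9 + I*(-13 + 0) = -9 + I*(-13) = -9 - 13*I)
(-252 - 172)*V(w(r(-4))) = (-252 - 172)*(-9 - 13*(4 - 2*(-4))*(-3 + (4 - 2*(-4)))) = -424*(-9 - 13*(4 + 8)*(-3 + (4 + 8))) = -424*(-9 - 156*(-3 + 12)) = -424*(-9 - 156*9) = -424*(-9 - 13*108) = -424*(-9 - 1404) = -424*(-1413) = 599112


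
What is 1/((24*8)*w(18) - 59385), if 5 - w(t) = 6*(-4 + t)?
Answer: -1/74553 ≈ -1.3413e-5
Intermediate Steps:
w(t) = 29 - 6*t (w(t) = 5 - 6*(-4 + t) = 5 - (-24 + 6*t) = 5 + (24 - 6*t) = 29 - 6*t)
1/((24*8)*w(18) - 59385) = 1/((24*8)*(29 - 6*18) - 59385) = 1/(192*(29 - 108) - 59385) = 1/(192*(-79) - 59385) = 1/(-15168 - 59385) = 1/(-74553) = -1/74553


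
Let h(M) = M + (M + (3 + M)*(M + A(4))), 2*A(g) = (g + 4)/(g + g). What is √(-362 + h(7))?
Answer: I*√273 ≈ 16.523*I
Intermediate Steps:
A(g) = (4 + g)/(4*g) (A(g) = ((g + 4)/(g + g))/2 = ((4 + g)/((2*g)))/2 = ((4 + g)*(1/(2*g)))/2 = ((4 + g)/(2*g))/2 = (4 + g)/(4*g))
h(M) = 2*M + (½ + M)*(3 + M) (h(M) = M + (M + (3 + M)*(M + (¼)*(4 + 4)/4)) = M + (M + (3 + M)*(M + (¼)*(¼)*8)) = M + (M + (3 + M)*(M + ½)) = M + (M + (3 + M)*(½ + M)) = M + (M + (½ + M)*(3 + M)) = 2*M + (½ + M)*(3 + M))
√(-362 + h(7)) = √(-362 + (3/2 + 7² + (11/2)*7)) = √(-362 + (3/2 + 49 + 77/2)) = √(-362 + 89) = √(-273) = I*√273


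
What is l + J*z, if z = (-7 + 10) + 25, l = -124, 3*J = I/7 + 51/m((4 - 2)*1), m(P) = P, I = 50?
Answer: 542/3 ≈ 180.67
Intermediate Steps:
J = 457/42 (J = (50/7 + 51/(((4 - 2)*1)))/3 = (50*(⅐) + 51/((2*1)))/3 = (50/7 + 51/2)/3 = (⅓)*(457/14) = 457/42 ≈ 10.881)
z = 28 (z = 3 + 25 = 28)
l + J*z = -124 + (457/42)*28 = -124 + 914/3 = 542/3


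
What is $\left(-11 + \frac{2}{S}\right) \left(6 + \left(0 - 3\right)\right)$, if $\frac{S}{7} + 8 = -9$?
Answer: $- \frac{3933}{119} \approx -33.05$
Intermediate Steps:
$S = -119$ ($S = -56 + 7 \left(-9\right) = -56 - 63 = -119$)
$\left(-11 + \frac{2}{S}\right) \left(6 + \left(0 - 3\right)\right) = \left(-11 + \frac{2}{-119}\right) \left(6 + \left(0 - 3\right)\right) = \left(-11 + 2 \left(- \frac{1}{119}\right)\right) \left(6 + \left(0 - 3\right)\right) = \left(-11 - \frac{2}{119}\right) \left(6 - 3\right) = \left(- \frac{1311}{119}\right) 3 = - \frac{3933}{119}$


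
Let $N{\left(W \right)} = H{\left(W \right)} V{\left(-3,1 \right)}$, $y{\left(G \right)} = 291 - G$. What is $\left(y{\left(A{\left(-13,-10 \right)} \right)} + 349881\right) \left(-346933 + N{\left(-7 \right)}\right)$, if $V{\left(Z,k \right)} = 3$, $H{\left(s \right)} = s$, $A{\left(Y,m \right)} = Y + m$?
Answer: $-121501556030$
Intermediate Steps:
$N{\left(W \right)} = 3 W$ ($N{\left(W \right)} = W 3 = 3 W$)
$\left(y{\left(A{\left(-13,-10 \right)} \right)} + 349881\right) \left(-346933 + N{\left(-7 \right)}\right) = \left(\left(291 - \left(-13 - 10\right)\right) + 349881\right) \left(-346933 + 3 \left(-7\right)\right) = \left(\left(291 - -23\right) + 349881\right) \left(-346933 - 21\right) = \left(\left(291 + 23\right) + 349881\right) \left(-346954\right) = \left(314 + 349881\right) \left(-346954\right) = 350195 \left(-346954\right) = -121501556030$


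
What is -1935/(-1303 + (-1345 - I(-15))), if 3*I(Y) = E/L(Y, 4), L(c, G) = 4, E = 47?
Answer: 23220/31823 ≈ 0.72966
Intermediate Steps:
I(Y) = 47/12 (I(Y) = (47/4)/3 = (47*(¼))/3 = (⅓)*(47/4) = 47/12)
-1935/(-1303 + (-1345 - I(-15))) = -1935/(-1303 + (-1345 - 1*47/12)) = -1935/(-1303 + (-1345 - 47/12)) = -1935/(-1303 - 16187/12) = -1935/(-31823/12) = -1935*(-12/31823) = 23220/31823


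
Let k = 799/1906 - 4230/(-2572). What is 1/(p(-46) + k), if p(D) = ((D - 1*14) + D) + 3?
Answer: -612779/61851561 ≈ -0.0099072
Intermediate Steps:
k = 1264676/612779 (k = 799*(1/1906) - 4230*(-1/2572) = 799/1906 + 2115/1286 = 1264676/612779 ≈ 2.0638)
p(D) = -11 + 2*D (p(D) = ((D - 14) + D) + 3 = ((-14 + D) + D) + 3 = (-14 + 2*D) + 3 = -11 + 2*D)
1/(p(-46) + k) = 1/((-11 + 2*(-46)) + 1264676/612779) = 1/((-11 - 92) + 1264676/612779) = 1/(-103 + 1264676/612779) = 1/(-61851561/612779) = -612779/61851561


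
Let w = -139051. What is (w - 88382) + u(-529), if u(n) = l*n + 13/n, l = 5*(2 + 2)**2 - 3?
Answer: -141859827/529 ≈ -2.6817e+5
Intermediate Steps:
l = 77 (l = 5*4**2 - 3 = 5*16 - 3 = 80 - 3 = 77)
u(n) = 13/n + 77*n (u(n) = 77*n + 13/n = 13/n + 77*n)
(w - 88382) + u(-529) = (-139051 - 88382) + (13/(-529) + 77*(-529)) = -227433 + (13*(-1/529) - 40733) = -227433 + (-13/529 - 40733) = -227433 - 21547770/529 = -141859827/529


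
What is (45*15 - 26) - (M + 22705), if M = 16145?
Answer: -38201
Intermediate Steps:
(45*15 - 26) - (M + 22705) = (45*15 - 26) - (16145 + 22705) = (675 - 26) - 1*38850 = 649 - 38850 = -38201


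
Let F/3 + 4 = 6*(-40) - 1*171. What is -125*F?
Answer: 155625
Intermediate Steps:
F = -1245 (F = -12 + 3*(6*(-40) - 1*171) = -12 + 3*(-240 - 171) = -12 + 3*(-411) = -12 - 1233 = -1245)
-125*F = -125*(-1245) = 155625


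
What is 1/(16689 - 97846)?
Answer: -1/81157 ≈ -1.2322e-5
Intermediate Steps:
1/(16689 - 97846) = 1/(-81157) = -1/81157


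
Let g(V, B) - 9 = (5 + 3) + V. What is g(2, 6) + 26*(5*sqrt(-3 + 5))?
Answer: 19 + 130*sqrt(2) ≈ 202.85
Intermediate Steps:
g(V, B) = 17 + V (g(V, B) = 9 + ((5 + 3) + V) = 9 + (8 + V) = 17 + V)
g(2, 6) + 26*(5*sqrt(-3 + 5)) = (17 + 2) + 26*(5*sqrt(-3 + 5)) = 19 + 26*(5*sqrt(2)) = 19 + 130*sqrt(2)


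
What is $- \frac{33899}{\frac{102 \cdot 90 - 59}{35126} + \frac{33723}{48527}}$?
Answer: $- \frac{8254694166914}{232452695} \approx -35511.0$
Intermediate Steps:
$- \frac{33899}{\frac{102 \cdot 90 - 59}{35126} + \frac{33723}{48527}} = - \frac{33899}{\left(9180 - 59\right) \frac{1}{35126} + 33723 \cdot \frac{1}{48527}} = - \frac{33899}{9121 \cdot \frac{1}{35126} + \frac{33723}{48527}} = - \frac{33899}{\frac{1303}{5018} + \frac{33723}{48527}} = - \frac{33899}{\frac{232452695}{243508486}} = \left(-33899\right) \frac{243508486}{232452695} = - \frac{8254694166914}{232452695}$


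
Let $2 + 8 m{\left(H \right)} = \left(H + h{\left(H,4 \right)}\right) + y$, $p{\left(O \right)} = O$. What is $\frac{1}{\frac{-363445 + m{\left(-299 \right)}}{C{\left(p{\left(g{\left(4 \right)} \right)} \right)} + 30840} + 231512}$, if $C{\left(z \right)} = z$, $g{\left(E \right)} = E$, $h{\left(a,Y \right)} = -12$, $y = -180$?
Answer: $\frac{246752}{57123140971} \approx 4.3196 \cdot 10^{-6}$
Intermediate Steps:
$m{\left(H \right)} = - \frac{97}{4} + \frac{H}{8}$ ($m{\left(H \right)} = - \frac{1}{4} + \frac{\left(H - 12\right) - 180}{8} = - \frac{1}{4} + \frac{\left(-12 + H\right) - 180}{8} = - \frac{1}{4} + \frac{-192 + H}{8} = - \frac{1}{4} + \left(-24 + \frac{H}{8}\right) = - \frac{97}{4} + \frac{H}{8}$)
$\frac{1}{\frac{-363445 + m{\left(-299 \right)}}{C{\left(p{\left(g{\left(4 \right)} \right)} \right)} + 30840} + 231512} = \frac{1}{\frac{-363445 + \left(- \frac{97}{4} + \frac{1}{8} \left(-299\right)\right)}{4 + 30840} + 231512} = \frac{1}{\frac{-363445 - \frac{493}{8}}{30844} + 231512} = \frac{1}{\left(-363445 - \frac{493}{8}\right) \frac{1}{30844} + 231512} = \frac{1}{\left(- \frac{2908053}{8}\right) \frac{1}{30844} + 231512} = \frac{1}{- \frac{2908053}{246752} + 231512} = \frac{1}{\frac{57123140971}{246752}} = \frac{246752}{57123140971}$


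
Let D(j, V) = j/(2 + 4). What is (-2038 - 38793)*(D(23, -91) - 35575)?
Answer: 8714437837/6 ≈ 1.4524e+9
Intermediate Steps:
D(j, V) = j/6
(-2038 - 38793)*(D(23, -91) - 35575) = (-2038 - 38793)*((1/6)*23 - 35575) = -40831*(23/6 - 35575) = -40831*(-213427/6) = 8714437837/6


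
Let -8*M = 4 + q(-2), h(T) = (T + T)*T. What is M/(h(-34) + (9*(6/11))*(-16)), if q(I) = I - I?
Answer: -11/49136 ≈ -0.00022387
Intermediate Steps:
h(T) = 2*T² (h(T) = (2*T)*T = 2*T²)
q(I) = 0
M = -½ (M = -(4 + 0)/8 = -⅛*4 = -½ ≈ -0.50000)
M/(h(-34) + (9*(6/11))*(-16)) = -½/(2*(-34)² + (9*(6/11))*(-16)) = -½/(2*1156 + (9*(6*(1/11)))*(-16)) = -½/(2312 + (9*(6/11))*(-16)) = -½/(2312 + (54/11)*(-16)) = -½/(2312 - 864/11) = -½/(24568/11) = (11/24568)*(-½) = -11/49136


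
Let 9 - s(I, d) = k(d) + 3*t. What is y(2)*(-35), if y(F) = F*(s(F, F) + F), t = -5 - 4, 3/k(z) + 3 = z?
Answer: -2870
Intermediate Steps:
k(z) = 3/(-3 + z)
t = -9
s(I, d) = 36 - 3/(-3 + d) (s(I, d) = 9 - (3/(-3 + d) + 3*(-9)) = 9 - (3/(-3 + d) - 27) = 9 - (-27 + 3/(-3 + d)) = 9 + (27 - 3/(-3 + d)) = 36 - 3/(-3 + d))
y(F) = F*(F + 3*(-37 + 12*F)/(-3 + F)) (y(F) = F*(3*(-37 + 12*F)/(-3 + F) + F) = F*(F + 3*(-37 + 12*F)/(-3 + F)))
y(2)*(-35) = (2*(-3 + (-3 + 2)*(36 + 2))/(-3 + 2))*(-35) = (2*(-3 - 1*38)/(-1))*(-35) = (2*(-1)*(-3 - 38))*(-35) = (2*(-1)*(-41))*(-35) = 82*(-35) = -2870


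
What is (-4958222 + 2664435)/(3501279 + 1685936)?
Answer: -2293787/5187215 ≈ -0.44220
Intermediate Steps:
(-4958222 + 2664435)/(3501279 + 1685936) = -2293787/5187215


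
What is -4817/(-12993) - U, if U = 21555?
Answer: -280059298/12993 ≈ -21555.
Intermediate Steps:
-4817/(-12993) - U = -4817/(-12993) - 1*21555 = -4817*(-1/12993) - 21555 = 4817/12993 - 21555 = -280059298/12993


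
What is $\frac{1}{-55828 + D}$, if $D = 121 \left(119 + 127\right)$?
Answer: $- \frac{1}{26062} \approx -3.837 \cdot 10^{-5}$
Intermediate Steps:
$D = 29766$ ($D = 121 \cdot 246 = 29766$)
$\frac{1}{-55828 + D} = \frac{1}{-55828 + 29766} = \frac{1}{-26062} = - \frac{1}{26062}$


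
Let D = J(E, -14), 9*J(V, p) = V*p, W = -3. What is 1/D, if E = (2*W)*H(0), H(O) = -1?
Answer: -3/28 ≈ -0.10714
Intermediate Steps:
E = 6 (E = (2*(-3))*(-1) = -6*(-1) = 6)
J(V, p) = V*p/9 (J(V, p) = (V*p)/9 = V*p/9)
D = -28/3 (D = (1/9)*6*(-14) = -28/3 ≈ -9.3333)
1/D = 1/(-28/3) = -3/28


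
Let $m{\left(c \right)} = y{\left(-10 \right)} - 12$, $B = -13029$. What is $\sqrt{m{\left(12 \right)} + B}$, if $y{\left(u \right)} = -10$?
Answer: $i \sqrt{13051} \approx 114.24 i$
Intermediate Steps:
$m{\left(c \right)} = -22$ ($m{\left(c \right)} = -10 - 12 = -22$)
$\sqrt{m{\left(12 \right)} + B} = \sqrt{-22 - 13029} = \sqrt{-13051} = i \sqrt{13051}$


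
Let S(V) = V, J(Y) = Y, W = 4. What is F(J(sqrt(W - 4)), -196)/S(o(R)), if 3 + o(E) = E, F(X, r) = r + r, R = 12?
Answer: -392/9 ≈ -43.556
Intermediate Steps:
F(X, r) = 2*r
o(E) = -3 + E
F(J(sqrt(W - 4)), -196)/S(o(R)) = (2*(-196))/(-3 + 12) = -392/9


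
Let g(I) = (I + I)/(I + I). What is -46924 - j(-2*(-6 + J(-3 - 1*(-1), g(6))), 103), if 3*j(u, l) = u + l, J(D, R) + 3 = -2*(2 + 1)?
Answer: -140905/3 ≈ -46968.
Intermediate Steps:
g(I) = 1 (g(I) = (2*I)/((2*I)) = (2*I)*(1/(2*I)) = 1)
J(D, R) = -9 (J(D, R) = -3 - 2*(2 + 1) = -3 - 2*3 = -3 - 6 = -9)
j(u, l) = l/3 + u/3 (j(u, l) = (u + l)/3 = (l + u)/3 = l/3 + u/3)
-46924 - j(-2*(-6 + J(-3 - 1*(-1), g(6))), 103) = -46924 - ((1/3)*103 + (-2*(-6 - 9))/3) = -46924 - (103/3 + (-2*(-15))/3) = -46924 - (103/3 + (1/3)*30) = -46924 - (103/3 + 10) = -46924 - 1*133/3 = -46924 - 133/3 = -140905/3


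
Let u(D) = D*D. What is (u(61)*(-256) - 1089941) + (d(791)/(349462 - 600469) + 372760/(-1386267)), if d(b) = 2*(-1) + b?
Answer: -236906622466773752/115987573623 ≈ -2.0425e+6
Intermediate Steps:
u(D) = D²
d(b) = -2 + b
(u(61)*(-256) - 1089941) + (d(791)/(349462 - 600469) + 372760/(-1386267)) = (61²*(-256) - 1089941) + ((-2 + 791)/(349462 - 600469) + 372760/(-1386267)) = (3721*(-256) - 1089941) + (789/(-251007) + 372760*(-1/1386267)) = (-952576 - 1089941) + (789*(-1/251007) - 372760/1386267) = -2042517 + (-263/83669 - 372760/1386267) = -2042517 - 31553044661/115987573623 = -236906622466773752/115987573623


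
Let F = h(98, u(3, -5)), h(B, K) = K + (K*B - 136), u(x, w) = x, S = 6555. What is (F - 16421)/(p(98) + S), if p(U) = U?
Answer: -16260/6653 ≈ -2.4440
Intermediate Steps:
h(B, K) = -136 + K + B*K (h(B, K) = K + (B*K - 136) = K + (-136 + B*K) = -136 + K + B*K)
F = 161 (F = -136 + 3 + 98*3 = -136 + 3 + 294 = 161)
(F - 16421)/(p(98) + S) = (161 - 16421)/(98 + 6555) = -16260/6653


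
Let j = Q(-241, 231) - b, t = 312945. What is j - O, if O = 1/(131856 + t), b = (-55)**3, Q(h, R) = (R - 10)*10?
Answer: 74986776584/444801 ≈ 1.6859e+5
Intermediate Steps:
Q(h, R) = -100 + 10*R (Q(h, R) = (-10 + R)*10 = -100 + 10*R)
b = -166375
O = 1/444801 (O = 1/(131856 + 312945) = 1/444801 ≈ 2.2482e-6)
j = 168585 (j = (-100 + 10*231) - 1*(-166375) = (-100 + 2310) + 166375 = 2210 + 166375 = 168585)
j - O = 168585 - 1*1/444801 = 168585 - 1/444801 = 74986776584/444801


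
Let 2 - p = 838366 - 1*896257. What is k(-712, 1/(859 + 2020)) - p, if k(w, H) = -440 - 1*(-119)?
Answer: -58214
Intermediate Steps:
k(w, H) = -321 (k(w, H) = -440 + 119 = -321)
p = 57893 (p = 2 - (838366 - 1*896257) = 2 - (838366 - 896257) = 2 - 1*(-57891) = 2 + 57891 = 57893)
k(-712, 1/(859 + 2020)) - p = -321 - 1*57893 = -321 - 57893 = -58214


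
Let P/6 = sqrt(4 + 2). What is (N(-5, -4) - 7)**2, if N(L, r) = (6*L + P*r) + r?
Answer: 5137 + 1968*sqrt(6) ≈ 9957.6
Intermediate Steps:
P = 6*sqrt(6) (P = 6*sqrt(4 + 2) = 6*sqrt(6) ≈ 14.697)
N(L, r) = r + 6*L + 6*r*sqrt(6) (N(L, r) = (6*L + (6*sqrt(6))*r) + r = (6*L + 6*r*sqrt(6)) + r = r + 6*L + 6*r*sqrt(6))
(N(-5, -4) - 7)**2 = ((-4 + 6*(-5) + 6*(-4)*sqrt(6)) - 7)**2 = ((-4 - 30 - 24*sqrt(6)) - 7)**2 = ((-34 - 24*sqrt(6)) - 7)**2 = (-41 - 24*sqrt(6))**2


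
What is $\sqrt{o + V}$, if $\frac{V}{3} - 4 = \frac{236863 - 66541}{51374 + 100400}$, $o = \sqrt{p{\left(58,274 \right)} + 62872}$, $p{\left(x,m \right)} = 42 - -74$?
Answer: $\frac{\sqrt{88493879649 + 11517673538 \sqrt{15747}}}{75887} \approx 16.32$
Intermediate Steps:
$p{\left(x,m \right)} = 116$ ($p{\left(x,m \right)} = 42 + 74 = 116$)
$o = 2 \sqrt{15747}$ ($o = \sqrt{116 + 62872} = \sqrt{62988} = 2 \sqrt{15747} \approx 250.97$)
$V = \frac{1166127}{75887}$ ($V = 12 + 3 \frac{236863 - 66541}{51374 + 100400} = 12 + 3 \cdot \frac{170322}{151774} = 12 + 3 \cdot 170322 \cdot \frac{1}{151774} = 12 + 3 \cdot \frac{85161}{75887} = 12 + \frac{255483}{75887} = \frac{1166127}{75887} \approx 15.367$)
$\sqrt{o + V} = \sqrt{2 \sqrt{15747} + \frac{1166127}{75887}} = \sqrt{\frac{1166127}{75887} + 2 \sqrt{15747}}$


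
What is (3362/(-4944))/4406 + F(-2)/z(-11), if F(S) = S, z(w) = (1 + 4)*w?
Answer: 21690809/599039760 ≈ 0.036209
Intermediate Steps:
z(w) = 5*w
(3362/(-4944))/4406 + F(-2)/z(-11) = (3362/(-4944))/4406 - 2/(5*(-11)) = (3362*(-1/4944))*(1/4406) - 2/(-55) = -1681/2472*1/4406 - 2*(-1/55) = -1681/10891632 + 2/55 = 21690809/599039760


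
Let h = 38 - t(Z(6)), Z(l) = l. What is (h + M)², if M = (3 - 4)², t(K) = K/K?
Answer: 1444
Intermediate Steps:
t(K) = 1
h = 37 (h = 38 - 1*1 = 38 - 1 = 37)
M = 1 (M = (-1)² = 1)
(h + M)² = (37 + 1)² = 38² = 1444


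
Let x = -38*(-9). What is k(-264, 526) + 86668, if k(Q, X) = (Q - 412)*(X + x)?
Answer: -500100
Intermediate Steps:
x = 342
k(Q, X) = (-412 + Q)*(342 + X) (k(Q, X) = (Q - 412)*(X + 342) = (-412 + Q)*(342 + X))
k(-264, 526) + 86668 = (-140904 - 412*526 + 342*(-264) - 264*526) + 86668 = (-140904 - 216712 - 90288 - 138864) + 86668 = -586768 + 86668 = -500100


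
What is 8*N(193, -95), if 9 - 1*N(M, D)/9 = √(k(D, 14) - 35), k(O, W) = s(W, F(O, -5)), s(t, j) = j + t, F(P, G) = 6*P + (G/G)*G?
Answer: 648 - 144*I*√149 ≈ 648.0 - 1757.7*I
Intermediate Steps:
F(P, G) = G + 6*P (F(P, G) = 6*P + 1*G = 6*P + G = G + 6*P)
k(O, W) = -5 + W + 6*O (k(O, W) = (-5 + 6*O) + W = -5 + W + 6*O)
N(M, D) = 81 - 9*√(-26 + 6*D) (N(M, D) = 81 - 9*√((-5 + 14 + 6*D) - 35) = 81 - 9*√((9 + 6*D) - 35) = 81 - 9*√(-26 + 6*D))
8*N(193, -95) = 8*(81 - 9*√(-26 + 6*(-95))) = 8*(81 - 9*√(-26 - 570)) = 8*(81 - 18*I*√149) = 648 - 144*I*√149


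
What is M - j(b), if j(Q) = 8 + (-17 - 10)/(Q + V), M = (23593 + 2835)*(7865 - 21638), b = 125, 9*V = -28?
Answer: -399300158401/1097 ≈ -3.6399e+8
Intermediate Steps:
V = -28/9 (V = (⅑)*(-28) = -28/9 ≈ -3.1111)
M = -363992844 (M = 26428*(-13773) = -363992844)
j(Q) = 8 - 27/(-28/9 + Q) (j(Q) = 8 + (-17 - 10)/(Q - 28/9) = 8 - 27/(-28/9 + Q))
M - j(b) = -363992844 - (-467 + 72*125)/(-28 + 9*125) = -363992844 - (-467 + 9000)/(-28 + 1125) = -363992844 - 8533/1097 = -399300158401/1097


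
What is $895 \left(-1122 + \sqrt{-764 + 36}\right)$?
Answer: $-1004190 + 1790 i \sqrt{182} \approx -1.0042 \cdot 10^{6} + 24148.0 i$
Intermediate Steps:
$895 \left(-1122 + \sqrt{-764 + 36}\right) = 895 \left(-1122 + \sqrt{-728}\right) = 895 \left(-1122 + 2 i \sqrt{182}\right) = -1004190 + 1790 i \sqrt{182}$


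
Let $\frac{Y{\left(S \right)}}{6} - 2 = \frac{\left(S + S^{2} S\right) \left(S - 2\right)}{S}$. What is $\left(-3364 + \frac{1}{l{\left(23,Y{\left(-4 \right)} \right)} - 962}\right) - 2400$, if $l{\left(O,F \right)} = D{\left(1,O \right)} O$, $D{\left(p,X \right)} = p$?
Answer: $- \frac{5412397}{939} \approx -5764.0$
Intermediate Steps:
$Y{\left(S \right)} = 12 + \frac{6 \left(-2 + S\right) \left(S + S^{3}\right)}{S}$ ($Y{\left(S \right)} = 12 + 6 \frac{\left(S + S^{2} S\right) \left(S - 2\right)}{S} = 12 + 6 \frac{\left(S + S^{3}\right) \left(-2 + S\right)}{S} = 12 + 6 \frac{\left(-2 + S\right) \left(S + S^{3}\right)}{S} = 12 + \frac{6 \left(-2 + S\right) \left(S + S^{3}\right)}{S}$)
$l{\left(O,F \right)} = O$ ($l{\left(O,F \right)} = 1 O = O$)
$\left(-3364 + \frac{1}{l{\left(23,Y{\left(-4 \right)} \right)} - 962}\right) - 2400 = \left(-3364 + \frac{1}{23 - 962}\right) - 2400 = \left(-3364 + \frac{1}{-939}\right) - 2400 = \left(-3364 - \frac{1}{939}\right) - 2400 = - \frac{3158797}{939} - 2400 = - \frac{5412397}{939}$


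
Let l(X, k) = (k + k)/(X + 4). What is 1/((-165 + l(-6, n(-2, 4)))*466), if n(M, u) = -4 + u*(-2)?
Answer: -1/71298 ≈ -1.4026e-5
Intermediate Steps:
n(M, u) = -4 - 2*u
l(X, k) = 2*k/(4 + X) (l(X, k) = (2*k)/(4 + X) = 2*k/(4 + X))
1/((-165 + l(-6, n(-2, 4)))*466) = 1/((-165 + 2*(-4 - 2*4)/(4 - 6))*466) = 1/((-165 + 2*(-4 - 8)/(-2))*466) = 1/((-165 + 2*(-12)*(-½))*466) = 1/((-165 + 12)*466) = 1/(-153*466) = 1/(-71298) = -1/71298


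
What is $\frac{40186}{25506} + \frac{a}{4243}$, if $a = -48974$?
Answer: $- \frac{539310823}{54110979} \approx -9.9668$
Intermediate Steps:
$\frac{40186}{25506} + \frac{a}{4243} = \frac{40186}{25506} - \frac{48974}{4243} = 40186 \cdot \frac{1}{25506} - \frac{48974}{4243} = \frac{20093}{12753} - \frac{48974}{4243} = - \frac{539310823}{54110979}$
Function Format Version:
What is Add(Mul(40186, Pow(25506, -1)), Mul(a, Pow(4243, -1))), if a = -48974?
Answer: Rational(-539310823, 54110979) ≈ -9.9668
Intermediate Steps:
Add(Mul(40186, Pow(25506, -1)), Mul(a, Pow(4243, -1))) = Add(Mul(40186, Pow(25506, -1)), Mul(-48974, Pow(4243, -1))) = Add(Mul(40186, Rational(1, 25506)), Mul(-48974, Rational(1, 4243))) = Add(Rational(20093, 12753), Rational(-48974, 4243)) = Rational(-539310823, 54110979)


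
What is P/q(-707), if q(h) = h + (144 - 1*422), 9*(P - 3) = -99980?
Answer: 99953/8865 ≈ 11.275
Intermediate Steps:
P = -99953/9 (P = 3 + (1/9)*(-99980) = 3 - 99980/9 = -99953/9 ≈ -11106.)
q(h) = -278 + h (q(h) = h + (144 - 422) = h - 278 = -278 + h)
P/q(-707) = -99953/(9*(-278 - 707)) = -99953/9/(-985) = -99953/9*(-1/985) = 99953/8865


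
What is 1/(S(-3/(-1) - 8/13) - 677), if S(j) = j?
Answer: -13/8770 ≈ -0.0014823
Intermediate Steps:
1/(S(-3/(-1) - 8/13) - 677) = 1/((-3/(-1) - 8/13) - 677) = 1/((-3*(-1) - 8*1/13) - 677) = 1/((3 - 8/13) - 677) = 1/(31/13 - 677) = 1/(-8770/13) = -13/8770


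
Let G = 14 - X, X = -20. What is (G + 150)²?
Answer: 33856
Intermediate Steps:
G = 34 (G = 14 - 1*(-20) = 14 + 20 = 34)
(G + 150)² = (34 + 150)² = 184² = 33856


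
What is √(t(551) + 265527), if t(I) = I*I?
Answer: 2*√142282 ≈ 754.41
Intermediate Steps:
t(I) = I²
√(t(551) + 265527) = √(551² + 265527) = √(303601 + 265527) = √569128 = 2*√142282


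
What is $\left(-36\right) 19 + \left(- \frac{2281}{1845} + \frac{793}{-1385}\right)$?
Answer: $- \frac{350492914}{511065} \approx -685.81$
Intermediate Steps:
$\left(-36\right) 19 + \left(- \frac{2281}{1845} + \frac{793}{-1385}\right) = -684 + \left(\left(-2281\right) \frac{1}{1845} + 793 \left(- \frac{1}{1385}\right)\right) = -684 - \frac{924454}{511065} = - \frac{350492914}{511065}$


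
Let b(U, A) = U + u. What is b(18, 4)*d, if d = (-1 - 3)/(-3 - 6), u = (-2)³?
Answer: 40/9 ≈ 4.4444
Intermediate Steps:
u = -8
d = 4/9 (d = -4/(-9) = -4*(-⅑) = 4/9 ≈ 0.44444)
b(U, A) = -8 + U (b(U, A) = U - 8 = -8 + U)
b(18, 4)*d = (-8 + 18)*(4/9) = 10*(4/9) = 40/9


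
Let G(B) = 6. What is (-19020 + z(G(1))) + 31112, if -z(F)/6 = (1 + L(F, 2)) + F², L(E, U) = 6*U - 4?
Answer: 11822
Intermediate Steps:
L(E, U) = -4 + 6*U
z(F) = -54 - 6*F² (z(F) = -6*((1 + (-4 + 6*2)) + F²) = -6*((1 + (-4 + 12)) + F²) = -6*((1 + 8) + F²) = -6*(9 + F²) = -54 - 6*F²)
(-19020 + z(G(1))) + 31112 = (-19020 + (-54 - 6*6²)) + 31112 = (-19020 + (-54 - 6*36)) + 31112 = (-19020 + (-54 - 216)) + 31112 = (-19020 - 270) + 31112 = -19290 + 31112 = 11822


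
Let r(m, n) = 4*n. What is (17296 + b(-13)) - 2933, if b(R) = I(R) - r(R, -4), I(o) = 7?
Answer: 14386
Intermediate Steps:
b(R) = 23 (b(R) = 7 - 4*(-4) = 7 - 1*(-16) = 7 + 16 = 23)
(17296 + b(-13)) - 2933 = (17296 + 23) - 2933 = 17319 - 2933 = 14386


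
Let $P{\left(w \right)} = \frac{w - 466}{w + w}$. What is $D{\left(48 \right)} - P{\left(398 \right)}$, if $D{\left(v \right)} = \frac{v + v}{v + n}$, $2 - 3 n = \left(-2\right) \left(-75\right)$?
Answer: $- \frac{14311}{199} \approx -71.915$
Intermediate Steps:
$n = - \frac{148}{3}$ ($n = \frac{2}{3} - \frac{\left(-2\right) \left(-75\right)}{3} = \frac{2}{3} - 50 = - \frac{148}{3} \approx -49.333$)
$D{\left(v \right)} = \frac{2 v}{- \frac{148}{3} + v}$ ($D{\left(v \right)} = \frac{v + v}{v - \frac{148}{3}} = \frac{2 v}{- \frac{148}{3} + v}$)
$P{\left(w \right)} = \frac{-466 + w}{2 w}$
$D{\left(48 \right)} - P{\left(398 \right)} = 6 \cdot 48 \frac{1}{-148 + 3 \cdot 48} - \frac{-466 + 398}{2 \cdot 398} = 6 \cdot 48 \frac{1}{-148 + 144} - \frac{1}{2} \cdot \frac{1}{398} \left(-68\right) = 6 \cdot 48 \frac{1}{-4} - - \frac{17}{199} = 6 \cdot 48 \left(- \frac{1}{4}\right) + \frac{17}{199} = -72 + \frac{17}{199} = - \frac{14311}{199}$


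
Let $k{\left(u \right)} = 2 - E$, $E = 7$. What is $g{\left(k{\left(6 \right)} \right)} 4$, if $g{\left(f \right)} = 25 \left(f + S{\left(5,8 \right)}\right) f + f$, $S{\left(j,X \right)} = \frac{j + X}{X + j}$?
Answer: $1980$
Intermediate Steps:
$S{\left(j,X \right)} = 1$ ($S{\left(j,X \right)} = \frac{X + j}{X + j} = 1$)
$k{\left(u \right)} = -5$ ($k{\left(u \right)} = 2 - 7 = -5$)
$g{\left(f \right)} = f + f \left(25 + 25 f\right)$ ($g{\left(f \right)} = 25 \left(f + 1\right) f + f = 25 \left(1 + f\right) f + f = \left(25 + 25 f\right) f + f = f \left(25 + 25 f\right) + f = f + f \left(25 + 25 f\right)$)
$g{\left(k{\left(6 \right)} \right)} 4 = - 5 \left(26 + 25 \left(-5\right)\right) 4 = - 5 \left(26 - 125\right) 4 = \left(-5\right) \left(-99\right) 4 = 495 \cdot 4 = 1980$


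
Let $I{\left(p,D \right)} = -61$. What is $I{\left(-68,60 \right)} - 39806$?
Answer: $-39867$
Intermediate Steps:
$I{\left(-68,60 \right)} - 39806 = -61 - 39806 = -39867$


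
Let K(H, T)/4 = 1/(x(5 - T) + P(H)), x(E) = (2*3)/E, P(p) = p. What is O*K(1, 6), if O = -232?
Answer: 928/5 ≈ 185.60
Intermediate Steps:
x(E) = 6/E
K(H, T) = 4/(H + 6/(5 - T)) (K(H, T) = 4/(6/(5 - T) + H) = 4/(H + 6/(5 - T)))
O*K(1, 6) = -928*(-5 + 6)/(-6 + 1*(-5 + 6)) = -928/(-6 + 1*1) = -928/(-6 + 1) = -928/(-5) = -928*(-1)/5 = -232*(-⅘) = 928/5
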